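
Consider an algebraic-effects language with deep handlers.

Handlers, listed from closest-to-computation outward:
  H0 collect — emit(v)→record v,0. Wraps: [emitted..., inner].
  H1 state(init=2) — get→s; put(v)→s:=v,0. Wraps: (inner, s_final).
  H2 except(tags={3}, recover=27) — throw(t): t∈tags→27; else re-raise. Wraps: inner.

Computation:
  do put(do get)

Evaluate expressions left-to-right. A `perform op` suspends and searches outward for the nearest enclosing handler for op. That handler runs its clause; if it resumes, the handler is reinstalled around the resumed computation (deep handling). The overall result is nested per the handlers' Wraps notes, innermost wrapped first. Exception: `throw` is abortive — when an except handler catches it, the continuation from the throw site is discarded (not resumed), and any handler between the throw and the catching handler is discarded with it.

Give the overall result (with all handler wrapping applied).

Working:
get @ H1 ⇒ 2
put(2) @ H1 ⇒ s:=2
H0 returns [0]
H1 returns ([0], 2)
H2 returns ([0], 2)
= ([0], 2)

Answer: ([0], 2)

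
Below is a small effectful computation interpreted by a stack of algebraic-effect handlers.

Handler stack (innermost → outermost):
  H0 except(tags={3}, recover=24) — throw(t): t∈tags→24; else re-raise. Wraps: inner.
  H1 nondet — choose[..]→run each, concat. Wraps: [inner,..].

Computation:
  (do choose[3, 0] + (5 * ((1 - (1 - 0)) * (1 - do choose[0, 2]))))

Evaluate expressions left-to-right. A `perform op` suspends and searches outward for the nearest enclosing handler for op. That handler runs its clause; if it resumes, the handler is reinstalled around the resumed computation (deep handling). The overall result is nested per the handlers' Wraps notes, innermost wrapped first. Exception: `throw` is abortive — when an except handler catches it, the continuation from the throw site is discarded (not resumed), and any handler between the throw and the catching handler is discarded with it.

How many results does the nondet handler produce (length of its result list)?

Evaluation trace:
choose[3, 0] @ H1
  branch[0] choose=3:
    choose[0, 2] @ H1
      branch[0] choose=0:
        H0 returns 3
        H1 returns [3]
      branch[1] choose=2:
        H0 returns 3
        H1 returns [3]
  branch[1] choose=0:
    choose[0, 2] @ H1
      branch[0] choose=0:
        H0 returns 0
        H1 returns [0]
      branch[1] choose=2:
        H0 returns 0
        H1 returns [0]
= [3, 3, 0, 0]

Answer: 4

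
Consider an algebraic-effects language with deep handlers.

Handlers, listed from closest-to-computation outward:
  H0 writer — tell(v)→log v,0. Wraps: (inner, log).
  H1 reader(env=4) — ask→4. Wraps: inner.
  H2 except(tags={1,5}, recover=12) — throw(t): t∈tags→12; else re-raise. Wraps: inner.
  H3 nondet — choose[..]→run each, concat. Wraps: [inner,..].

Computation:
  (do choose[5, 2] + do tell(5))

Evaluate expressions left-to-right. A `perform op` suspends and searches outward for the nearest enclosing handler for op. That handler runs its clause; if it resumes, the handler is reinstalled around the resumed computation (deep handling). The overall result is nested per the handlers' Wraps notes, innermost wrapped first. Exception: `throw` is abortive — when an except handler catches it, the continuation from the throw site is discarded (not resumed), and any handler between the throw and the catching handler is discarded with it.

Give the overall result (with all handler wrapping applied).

Answer: [(5, (5)), (2, (5))]

Working:
choose[5, 2] @ H3
  branch[0] choose=5:
    tell(5) @ H0 ⇒ log+=5
    H0 returns (5, (5))
    H1 returns (5, (5))
    H2 returns (5, (5))
    H3 returns [(5, (5))]
  branch[1] choose=2:
    tell(5) @ H0 ⇒ log+=5
    H0 returns (2, (5))
    H1 returns (2, (5))
    H2 returns (2, (5))
    H3 returns [(2, (5))]
= [(5, (5)), (2, (5))]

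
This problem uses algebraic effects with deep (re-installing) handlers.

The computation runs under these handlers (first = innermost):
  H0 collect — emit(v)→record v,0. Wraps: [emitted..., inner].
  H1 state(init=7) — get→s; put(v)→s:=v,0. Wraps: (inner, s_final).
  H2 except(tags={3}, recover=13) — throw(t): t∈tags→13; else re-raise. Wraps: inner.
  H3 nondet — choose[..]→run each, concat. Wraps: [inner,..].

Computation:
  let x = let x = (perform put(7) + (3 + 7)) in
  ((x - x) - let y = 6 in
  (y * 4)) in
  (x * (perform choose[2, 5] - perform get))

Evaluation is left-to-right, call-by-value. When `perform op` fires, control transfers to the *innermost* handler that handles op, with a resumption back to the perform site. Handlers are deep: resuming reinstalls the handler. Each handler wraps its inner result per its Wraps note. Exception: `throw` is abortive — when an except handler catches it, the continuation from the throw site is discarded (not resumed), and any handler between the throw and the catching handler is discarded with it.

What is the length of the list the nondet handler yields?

Answer: 2

Evaluation trace:
put(7) @ H1 ⇒ s:=7
choose[2, 5] @ H3
  branch[0] choose=2:
    get @ H1 ⇒ 7
    H0 returns [120]
    H1 returns ([120], 7)
    H2 returns ([120], 7)
    H3 returns [([120], 7)]
  branch[1] choose=5:
    get @ H1 ⇒ 7
    H0 returns [48]
    H1 returns ([48], 7)
    H2 returns ([48], 7)
    H3 returns [([48], 7)]
= [([120], 7), ([48], 7)]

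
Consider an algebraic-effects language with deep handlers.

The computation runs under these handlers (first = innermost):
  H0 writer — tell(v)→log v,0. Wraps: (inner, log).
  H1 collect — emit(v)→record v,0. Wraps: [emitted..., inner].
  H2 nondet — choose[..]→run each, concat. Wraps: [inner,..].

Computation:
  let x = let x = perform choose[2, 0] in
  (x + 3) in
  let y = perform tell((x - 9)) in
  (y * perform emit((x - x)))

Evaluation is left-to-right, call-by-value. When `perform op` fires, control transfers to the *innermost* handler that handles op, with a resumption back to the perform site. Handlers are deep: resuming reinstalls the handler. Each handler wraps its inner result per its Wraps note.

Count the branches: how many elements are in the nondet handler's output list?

Evaluation trace:
choose[2, 0] @ H2
  branch[0] choose=2:
    tell(-4) @ H0 ⇒ log+=-4
    emit(0) @ H1 ⇒ out+=0
    H0 returns (0, (-4))
    H1 returns [0, (0, (-4))]
    H2 returns [[0, (0, (-4))]]
  branch[1] choose=0:
    tell(-6) @ H0 ⇒ log+=-6
    emit(0) @ H1 ⇒ out+=0
    H0 returns (0, (-6))
    H1 returns [0, (0, (-6))]
    H2 returns [[0, (0, (-6))]]
= [[0, (0, (-4))], [0, (0, (-6))]]

Answer: 2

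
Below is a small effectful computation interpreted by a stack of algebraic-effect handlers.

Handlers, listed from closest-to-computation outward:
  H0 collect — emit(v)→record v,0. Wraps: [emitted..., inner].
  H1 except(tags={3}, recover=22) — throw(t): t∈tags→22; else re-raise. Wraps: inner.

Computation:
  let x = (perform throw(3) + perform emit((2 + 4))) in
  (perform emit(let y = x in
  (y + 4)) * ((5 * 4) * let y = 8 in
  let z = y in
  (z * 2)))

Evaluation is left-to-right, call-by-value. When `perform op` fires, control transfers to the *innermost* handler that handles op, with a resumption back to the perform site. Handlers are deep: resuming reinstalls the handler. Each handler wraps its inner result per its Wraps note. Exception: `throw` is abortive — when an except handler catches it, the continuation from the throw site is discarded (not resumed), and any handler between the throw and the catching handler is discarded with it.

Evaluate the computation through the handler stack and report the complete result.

Evaluation trace:
throw(3) @ H1 caught ⇒ 22
= 22

Answer: 22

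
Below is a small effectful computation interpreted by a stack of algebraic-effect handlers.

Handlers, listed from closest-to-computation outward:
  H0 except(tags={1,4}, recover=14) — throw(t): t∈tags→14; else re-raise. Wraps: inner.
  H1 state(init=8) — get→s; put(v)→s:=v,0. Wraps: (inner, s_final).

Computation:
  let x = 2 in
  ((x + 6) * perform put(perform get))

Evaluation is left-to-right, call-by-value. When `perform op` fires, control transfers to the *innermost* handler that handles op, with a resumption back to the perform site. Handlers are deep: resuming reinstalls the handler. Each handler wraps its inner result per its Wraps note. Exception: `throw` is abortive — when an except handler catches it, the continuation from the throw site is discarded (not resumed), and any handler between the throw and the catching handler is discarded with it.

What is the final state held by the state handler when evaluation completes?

Step-by-step:
get @ H1 ⇒ 8
put(8) @ H1 ⇒ s:=8
H0 returns 0
H1 returns (0, 8)
= (0, 8)

Answer: 8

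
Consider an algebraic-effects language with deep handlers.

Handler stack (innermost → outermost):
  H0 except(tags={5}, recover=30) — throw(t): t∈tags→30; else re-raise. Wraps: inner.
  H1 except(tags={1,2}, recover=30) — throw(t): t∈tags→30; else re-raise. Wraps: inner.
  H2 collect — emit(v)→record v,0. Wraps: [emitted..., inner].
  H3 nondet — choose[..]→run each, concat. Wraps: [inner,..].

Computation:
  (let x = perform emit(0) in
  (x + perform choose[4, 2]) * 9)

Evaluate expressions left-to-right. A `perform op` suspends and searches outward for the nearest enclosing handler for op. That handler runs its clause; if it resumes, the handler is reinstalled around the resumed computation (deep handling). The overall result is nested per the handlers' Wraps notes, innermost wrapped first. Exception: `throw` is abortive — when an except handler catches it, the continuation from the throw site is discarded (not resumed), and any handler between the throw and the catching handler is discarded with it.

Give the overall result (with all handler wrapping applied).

Evaluation trace:
emit(0) @ H2 ⇒ out+=0
choose[4, 2] @ H3
  branch[0] choose=4:
    H0 returns 36
    H1 returns 36
    H2 returns [0, 36]
    H3 returns [[0, 36]]
  branch[1] choose=2:
    H0 returns 18
    H1 returns 18
    H2 returns [0, 18]
    H3 returns [[0, 18]]
= [[0, 36], [0, 18]]

Answer: [[0, 36], [0, 18]]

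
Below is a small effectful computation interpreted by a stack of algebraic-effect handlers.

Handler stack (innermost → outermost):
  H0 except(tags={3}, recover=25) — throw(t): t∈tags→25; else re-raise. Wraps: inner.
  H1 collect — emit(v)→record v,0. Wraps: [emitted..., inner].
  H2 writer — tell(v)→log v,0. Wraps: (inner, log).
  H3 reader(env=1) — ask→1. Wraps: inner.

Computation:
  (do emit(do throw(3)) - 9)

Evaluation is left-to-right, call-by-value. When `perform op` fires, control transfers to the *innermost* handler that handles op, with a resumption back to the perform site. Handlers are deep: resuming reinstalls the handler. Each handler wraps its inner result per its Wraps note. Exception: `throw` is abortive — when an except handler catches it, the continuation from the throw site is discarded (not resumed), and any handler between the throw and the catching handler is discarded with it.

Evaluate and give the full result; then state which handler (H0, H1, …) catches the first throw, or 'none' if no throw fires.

Evaluation trace:
throw(3) @ H0 caught ⇒ 25
H1 returns [25]
H2 returns ([25], ())
H3 returns ([25], ())
= ([25], ())

Answer: ([25], ()) ; first throw caught by: H0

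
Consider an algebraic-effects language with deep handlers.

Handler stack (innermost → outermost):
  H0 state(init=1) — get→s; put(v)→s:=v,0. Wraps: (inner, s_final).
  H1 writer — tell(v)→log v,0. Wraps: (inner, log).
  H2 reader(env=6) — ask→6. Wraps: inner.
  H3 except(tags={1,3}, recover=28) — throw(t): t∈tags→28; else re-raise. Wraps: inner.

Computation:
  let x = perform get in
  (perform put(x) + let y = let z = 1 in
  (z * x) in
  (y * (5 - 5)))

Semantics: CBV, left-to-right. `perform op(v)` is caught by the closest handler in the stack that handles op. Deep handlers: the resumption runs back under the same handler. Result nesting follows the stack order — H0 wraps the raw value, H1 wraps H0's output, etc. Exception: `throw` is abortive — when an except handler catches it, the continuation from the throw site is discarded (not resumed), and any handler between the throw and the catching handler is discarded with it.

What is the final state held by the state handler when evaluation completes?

Evaluation trace:
get @ H0 ⇒ 1
put(1) @ H0 ⇒ s:=1
H0 returns (0, 1)
H1 returns ((0, 1), ())
H2 returns ((0, 1), ())
H3 returns ((0, 1), ())
= ((0, 1), ())

Answer: 1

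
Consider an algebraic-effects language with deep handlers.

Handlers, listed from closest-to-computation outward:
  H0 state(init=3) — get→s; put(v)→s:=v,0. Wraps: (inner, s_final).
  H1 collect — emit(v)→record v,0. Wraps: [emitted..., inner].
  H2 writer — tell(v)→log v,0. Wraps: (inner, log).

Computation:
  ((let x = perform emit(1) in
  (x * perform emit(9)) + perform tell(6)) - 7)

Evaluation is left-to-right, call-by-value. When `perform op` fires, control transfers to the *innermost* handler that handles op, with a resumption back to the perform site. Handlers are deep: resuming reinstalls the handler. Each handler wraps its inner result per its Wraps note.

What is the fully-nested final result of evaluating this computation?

Answer: ([1, 9, (-7, 3)], (6))

Evaluation trace:
emit(1) @ H1 ⇒ out+=1
emit(9) @ H1 ⇒ out+=9
tell(6) @ H2 ⇒ log+=6
H0 returns (-7, 3)
H1 returns [1, 9, (-7, 3)]
H2 returns ([1, 9, (-7, 3)], (6))
= ([1, 9, (-7, 3)], (6))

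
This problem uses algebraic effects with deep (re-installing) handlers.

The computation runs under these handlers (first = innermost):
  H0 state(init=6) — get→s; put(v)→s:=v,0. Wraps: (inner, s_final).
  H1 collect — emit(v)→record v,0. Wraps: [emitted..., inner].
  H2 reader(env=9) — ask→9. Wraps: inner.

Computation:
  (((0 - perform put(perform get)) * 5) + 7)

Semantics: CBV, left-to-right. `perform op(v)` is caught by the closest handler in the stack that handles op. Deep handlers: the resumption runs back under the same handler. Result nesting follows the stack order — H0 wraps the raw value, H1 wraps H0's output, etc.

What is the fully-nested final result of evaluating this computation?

Step-by-step:
get @ H0 ⇒ 6
put(6) @ H0 ⇒ s:=6
H0 returns (7, 6)
H1 returns [(7, 6)]
H2 returns [(7, 6)]
= [(7, 6)]

Answer: [(7, 6)]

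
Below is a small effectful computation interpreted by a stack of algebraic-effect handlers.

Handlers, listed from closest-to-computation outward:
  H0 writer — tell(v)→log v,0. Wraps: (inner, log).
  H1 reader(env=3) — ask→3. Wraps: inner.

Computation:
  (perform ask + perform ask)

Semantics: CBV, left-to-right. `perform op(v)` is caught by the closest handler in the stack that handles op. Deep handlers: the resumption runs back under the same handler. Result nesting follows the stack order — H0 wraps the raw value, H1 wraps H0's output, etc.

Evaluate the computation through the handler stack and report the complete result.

Answer: (6, ())

Step-by-step:
ask @ H1 ⇒ 3
ask @ H1 ⇒ 3
H0 returns (6, ())
H1 returns (6, ())
= (6, ())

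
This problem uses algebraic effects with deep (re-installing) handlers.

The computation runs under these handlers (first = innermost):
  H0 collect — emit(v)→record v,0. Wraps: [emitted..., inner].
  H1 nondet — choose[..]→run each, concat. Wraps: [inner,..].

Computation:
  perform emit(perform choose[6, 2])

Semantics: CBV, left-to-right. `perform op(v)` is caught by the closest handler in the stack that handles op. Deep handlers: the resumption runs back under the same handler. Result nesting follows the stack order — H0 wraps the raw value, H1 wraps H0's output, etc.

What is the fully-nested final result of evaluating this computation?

Step-by-step:
choose[6, 2] @ H1
  branch[0] choose=6:
    emit(6) @ H0 ⇒ out+=6
    H0 returns [6, 0]
    H1 returns [[6, 0]]
  branch[1] choose=2:
    emit(2) @ H0 ⇒ out+=2
    H0 returns [2, 0]
    H1 returns [[2, 0]]
= [[6, 0], [2, 0]]

Answer: [[6, 0], [2, 0]]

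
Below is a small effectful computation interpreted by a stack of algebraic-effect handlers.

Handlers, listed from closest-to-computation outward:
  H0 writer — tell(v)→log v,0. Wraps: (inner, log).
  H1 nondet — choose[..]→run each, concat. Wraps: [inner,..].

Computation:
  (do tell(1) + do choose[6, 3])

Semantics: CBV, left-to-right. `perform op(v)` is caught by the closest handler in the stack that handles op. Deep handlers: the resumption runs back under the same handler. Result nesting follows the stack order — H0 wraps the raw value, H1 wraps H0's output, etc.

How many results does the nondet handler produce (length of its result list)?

Answer: 2

Step-by-step:
tell(1) @ H0 ⇒ log+=1
choose[6, 3] @ H1
  branch[0] choose=6:
    H0 returns (6, (1))
    H1 returns [(6, (1))]
  branch[1] choose=3:
    H0 returns (3, (1))
    H1 returns [(3, (1))]
= [(6, (1)), (3, (1))]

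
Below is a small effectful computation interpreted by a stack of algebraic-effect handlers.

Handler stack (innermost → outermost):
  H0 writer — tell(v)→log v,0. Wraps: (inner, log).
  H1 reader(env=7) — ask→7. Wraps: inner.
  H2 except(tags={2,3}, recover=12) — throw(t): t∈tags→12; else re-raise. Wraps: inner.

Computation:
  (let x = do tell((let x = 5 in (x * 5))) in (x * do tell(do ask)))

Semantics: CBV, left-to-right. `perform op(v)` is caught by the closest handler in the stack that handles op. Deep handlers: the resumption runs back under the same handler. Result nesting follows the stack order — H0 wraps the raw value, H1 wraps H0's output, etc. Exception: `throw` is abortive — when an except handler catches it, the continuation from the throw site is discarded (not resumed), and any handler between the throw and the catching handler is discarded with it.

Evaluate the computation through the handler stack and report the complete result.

Evaluation trace:
tell(25) @ H0 ⇒ log+=25
ask @ H1 ⇒ 7
tell(7) @ H0 ⇒ log+=7
H0 returns (0, (25, 7))
H1 returns (0, (25, 7))
H2 returns (0, (25, 7))
= (0, (25, 7))

Answer: (0, (25, 7))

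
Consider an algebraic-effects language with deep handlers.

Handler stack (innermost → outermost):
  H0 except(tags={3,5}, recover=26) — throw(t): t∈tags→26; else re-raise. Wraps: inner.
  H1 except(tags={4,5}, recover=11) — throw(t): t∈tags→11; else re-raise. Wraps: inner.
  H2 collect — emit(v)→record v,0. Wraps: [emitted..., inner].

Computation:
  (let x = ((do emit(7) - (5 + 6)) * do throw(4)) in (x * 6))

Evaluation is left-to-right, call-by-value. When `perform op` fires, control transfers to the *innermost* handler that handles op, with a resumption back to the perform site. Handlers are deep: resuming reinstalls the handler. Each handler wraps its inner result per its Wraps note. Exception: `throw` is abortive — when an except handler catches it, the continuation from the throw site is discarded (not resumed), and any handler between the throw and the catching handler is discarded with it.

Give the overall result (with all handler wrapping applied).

Working:
emit(7) @ H2 ⇒ out+=7
throw(4) @ H0 re-raised
throw(4) @ H1 caught ⇒ 11
H2 returns [7, 11]
= [7, 11]

Answer: [7, 11]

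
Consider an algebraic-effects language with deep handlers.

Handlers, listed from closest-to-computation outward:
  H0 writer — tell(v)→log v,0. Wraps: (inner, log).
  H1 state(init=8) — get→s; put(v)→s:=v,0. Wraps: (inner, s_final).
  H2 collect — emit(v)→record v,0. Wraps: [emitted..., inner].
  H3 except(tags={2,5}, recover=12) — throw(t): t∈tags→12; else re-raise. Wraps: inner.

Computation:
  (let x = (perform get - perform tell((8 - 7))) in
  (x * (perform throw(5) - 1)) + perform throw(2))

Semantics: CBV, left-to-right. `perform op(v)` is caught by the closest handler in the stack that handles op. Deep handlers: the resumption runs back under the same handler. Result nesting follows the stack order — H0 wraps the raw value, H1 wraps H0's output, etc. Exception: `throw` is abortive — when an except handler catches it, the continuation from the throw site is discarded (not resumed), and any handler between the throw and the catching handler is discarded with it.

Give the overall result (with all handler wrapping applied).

Answer: 12

Working:
get @ H1 ⇒ 8
tell(1) @ H0 ⇒ log+=1
throw(5) @ H3 caught ⇒ 12
= 12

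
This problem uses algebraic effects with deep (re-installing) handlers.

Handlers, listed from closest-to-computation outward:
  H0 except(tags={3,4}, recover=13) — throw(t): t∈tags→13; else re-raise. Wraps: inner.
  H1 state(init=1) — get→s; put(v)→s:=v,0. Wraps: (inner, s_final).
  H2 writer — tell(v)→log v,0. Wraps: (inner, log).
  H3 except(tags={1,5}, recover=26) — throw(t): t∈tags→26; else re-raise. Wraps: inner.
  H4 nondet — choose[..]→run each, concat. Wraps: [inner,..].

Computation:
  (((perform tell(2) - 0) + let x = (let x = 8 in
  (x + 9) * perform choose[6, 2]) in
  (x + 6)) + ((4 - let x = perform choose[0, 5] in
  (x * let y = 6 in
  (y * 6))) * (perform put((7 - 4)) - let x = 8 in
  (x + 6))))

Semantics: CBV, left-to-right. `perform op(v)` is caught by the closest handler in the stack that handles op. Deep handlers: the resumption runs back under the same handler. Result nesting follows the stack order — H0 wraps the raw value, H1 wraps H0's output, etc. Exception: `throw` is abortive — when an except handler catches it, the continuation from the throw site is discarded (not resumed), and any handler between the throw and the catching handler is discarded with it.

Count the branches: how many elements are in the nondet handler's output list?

Answer: 4

Working:
tell(2) @ H2 ⇒ log+=2
choose[6, 2] @ H4
  branch[0] choose=6:
    choose[0, 5] @ H4
      branch[0] choose=0:
        put(3) @ H1 ⇒ s:=3
        H0 returns 52
        H1 returns (52, 3)
        H2 returns ((52, 3), (2))
        H3 returns ((52, 3), (2))
        H4 returns [((52, 3), (2))]
      branch[1] choose=5:
        put(3) @ H1 ⇒ s:=3
        H0 returns 2572
        H1 returns (2572, 3)
        H2 returns ((2572, 3), (2))
        H3 returns ((2572, 3), (2))
        H4 returns [((2572, 3), (2))]
  branch[1] choose=2:
    choose[0, 5] @ H4
      branch[0] choose=0:
        put(3) @ H1 ⇒ s:=3
        H0 returns -16
        H1 returns (-16, 3)
        H2 returns ((-16, 3), (2))
        H3 returns ((-16, 3), (2))
        H4 returns [((-16, 3), (2))]
      branch[1] choose=5:
        put(3) @ H1 ⇒ s:=3
        H0 returns 2504
        H1 returns (2504, 3)
        H2 returns ((2504, 3), (2))
        H3 returns ((2504, 3), (2))
        H4 returns [((2504, 3), (2))]
= [((52, 3), (2)), ((2572, 3), (2)), ((-16, 3), (2)), ((2504, 3), (2))]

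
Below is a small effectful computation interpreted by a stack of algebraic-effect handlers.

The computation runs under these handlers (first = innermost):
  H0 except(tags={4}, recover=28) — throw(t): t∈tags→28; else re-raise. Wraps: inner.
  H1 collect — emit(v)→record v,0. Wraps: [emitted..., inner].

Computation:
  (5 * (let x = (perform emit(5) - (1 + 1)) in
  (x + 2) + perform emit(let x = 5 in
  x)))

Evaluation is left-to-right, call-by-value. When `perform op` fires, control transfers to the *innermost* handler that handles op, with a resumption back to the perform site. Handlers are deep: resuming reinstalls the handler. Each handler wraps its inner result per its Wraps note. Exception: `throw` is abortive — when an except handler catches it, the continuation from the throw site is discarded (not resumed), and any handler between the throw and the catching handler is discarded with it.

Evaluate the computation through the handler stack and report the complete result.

Answer: [5, 5, 0]

Step-by-step:
emit(5) @ H1 ⇒ out+=5
emit(5) @ H1 ⇒ out+=5
H0 returns 0
H1 returns [5, 5, 0]
= [5, 5, 0]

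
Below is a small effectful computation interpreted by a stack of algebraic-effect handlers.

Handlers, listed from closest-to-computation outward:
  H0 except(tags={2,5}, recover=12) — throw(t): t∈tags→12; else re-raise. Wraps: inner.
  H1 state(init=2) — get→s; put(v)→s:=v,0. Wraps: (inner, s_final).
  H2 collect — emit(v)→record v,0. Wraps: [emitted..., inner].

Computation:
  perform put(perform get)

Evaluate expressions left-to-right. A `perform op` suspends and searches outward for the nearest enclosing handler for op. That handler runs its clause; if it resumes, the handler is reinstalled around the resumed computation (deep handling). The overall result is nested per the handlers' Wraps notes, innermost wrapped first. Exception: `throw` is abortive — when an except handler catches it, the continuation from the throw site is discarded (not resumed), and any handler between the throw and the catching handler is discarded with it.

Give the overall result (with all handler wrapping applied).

Step-by-step:
get @ H1 ⇒ 2
put(2) @ H1 ⇒ s:=2
H0 returns 0
H1 returns (0, 2)
H2 returns [(0, 2)]
= [(0, 2)]

Answer: [(0, 2)]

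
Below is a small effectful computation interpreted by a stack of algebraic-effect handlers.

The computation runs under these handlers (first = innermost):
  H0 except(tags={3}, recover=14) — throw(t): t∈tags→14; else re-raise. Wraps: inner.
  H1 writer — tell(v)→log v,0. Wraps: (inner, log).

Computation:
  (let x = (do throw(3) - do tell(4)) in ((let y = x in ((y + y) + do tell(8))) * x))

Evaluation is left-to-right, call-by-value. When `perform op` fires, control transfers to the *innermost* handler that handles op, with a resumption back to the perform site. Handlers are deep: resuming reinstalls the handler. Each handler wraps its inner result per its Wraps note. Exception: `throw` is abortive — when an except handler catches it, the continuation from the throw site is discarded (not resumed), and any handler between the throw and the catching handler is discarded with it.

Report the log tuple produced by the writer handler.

Step-by-step:
throw(3) @ H0 caught ⇒ 14
H1 returns (14, ())
= (14, ())

Answer: ()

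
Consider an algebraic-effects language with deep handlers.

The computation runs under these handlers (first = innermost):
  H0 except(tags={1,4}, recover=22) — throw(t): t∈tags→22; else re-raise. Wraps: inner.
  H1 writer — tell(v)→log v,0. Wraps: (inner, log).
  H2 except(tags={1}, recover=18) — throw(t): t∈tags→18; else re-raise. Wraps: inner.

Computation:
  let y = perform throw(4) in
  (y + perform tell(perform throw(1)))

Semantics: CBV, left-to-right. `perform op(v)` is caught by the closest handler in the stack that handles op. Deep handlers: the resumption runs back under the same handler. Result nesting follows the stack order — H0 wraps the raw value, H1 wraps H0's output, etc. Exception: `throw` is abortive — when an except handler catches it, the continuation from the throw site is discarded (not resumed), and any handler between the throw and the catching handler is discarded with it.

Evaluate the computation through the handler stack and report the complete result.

Step-by-step:
throw(4) @ H0 caught ⇒ 22
H1 returns (22, ())
H2 returns (22, ())
= (22, ())

Answer: (22, ())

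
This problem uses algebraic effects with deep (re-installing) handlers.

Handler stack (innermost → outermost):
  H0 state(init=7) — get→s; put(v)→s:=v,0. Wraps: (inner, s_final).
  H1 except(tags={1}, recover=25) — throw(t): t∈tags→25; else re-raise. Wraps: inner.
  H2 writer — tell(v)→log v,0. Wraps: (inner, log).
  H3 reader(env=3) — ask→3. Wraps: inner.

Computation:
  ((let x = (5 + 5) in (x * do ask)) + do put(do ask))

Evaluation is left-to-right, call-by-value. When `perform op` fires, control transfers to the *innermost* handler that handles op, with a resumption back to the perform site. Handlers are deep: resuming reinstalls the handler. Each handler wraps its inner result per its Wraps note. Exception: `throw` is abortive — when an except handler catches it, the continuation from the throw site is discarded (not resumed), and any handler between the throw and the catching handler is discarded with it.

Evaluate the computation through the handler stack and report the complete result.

Step-by-step:
ask @ H3 ⇒ 3
ask @ H3 ⇒ 3
put(3) @ H0 ⇒ s:=3
H0 returns (30, 3)
H1 returns (30, 3)
H2 returns ((30, 3), ())
H3 returns ((30, 3), ())
= ((30, 3), ())

Answer: ((30, 3), ())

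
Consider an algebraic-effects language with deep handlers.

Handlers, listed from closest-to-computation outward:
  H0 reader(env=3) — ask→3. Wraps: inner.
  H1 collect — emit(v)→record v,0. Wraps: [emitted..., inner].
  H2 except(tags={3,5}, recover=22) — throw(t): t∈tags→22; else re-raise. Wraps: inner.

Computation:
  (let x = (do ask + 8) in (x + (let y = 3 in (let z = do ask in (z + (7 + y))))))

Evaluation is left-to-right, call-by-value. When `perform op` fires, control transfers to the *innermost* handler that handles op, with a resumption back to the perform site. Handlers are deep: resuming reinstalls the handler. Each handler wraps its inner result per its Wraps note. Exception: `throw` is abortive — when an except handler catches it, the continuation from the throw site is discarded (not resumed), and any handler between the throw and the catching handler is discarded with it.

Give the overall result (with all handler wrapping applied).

Answer: [24]

Working:
ask @ H0 ⇒ 3
ask @ H0 ⇒ 3
H0 returns 24
H1 returns [24]
H2 returns [24]
= [24]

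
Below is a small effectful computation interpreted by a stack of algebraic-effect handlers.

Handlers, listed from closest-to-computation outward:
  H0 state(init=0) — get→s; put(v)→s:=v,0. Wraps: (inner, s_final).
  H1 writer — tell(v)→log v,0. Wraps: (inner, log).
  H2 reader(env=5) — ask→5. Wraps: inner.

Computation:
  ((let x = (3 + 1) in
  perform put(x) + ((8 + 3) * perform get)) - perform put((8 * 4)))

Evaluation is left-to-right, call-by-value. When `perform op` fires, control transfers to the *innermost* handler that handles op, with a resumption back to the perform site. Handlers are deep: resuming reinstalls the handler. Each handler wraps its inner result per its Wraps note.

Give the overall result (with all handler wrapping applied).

Answer: ((44, 32), ())

Evaluation trace:
put(4) @ H0 ⇒ s:=4
get @ H0 ⇒ 4
put(32) @ H0 ⇒ s:=32
H0 returns (44, 32)
H1 returns ((44, 32), ())
H2 returns ((44, 32), ())
= ((44, 32), ())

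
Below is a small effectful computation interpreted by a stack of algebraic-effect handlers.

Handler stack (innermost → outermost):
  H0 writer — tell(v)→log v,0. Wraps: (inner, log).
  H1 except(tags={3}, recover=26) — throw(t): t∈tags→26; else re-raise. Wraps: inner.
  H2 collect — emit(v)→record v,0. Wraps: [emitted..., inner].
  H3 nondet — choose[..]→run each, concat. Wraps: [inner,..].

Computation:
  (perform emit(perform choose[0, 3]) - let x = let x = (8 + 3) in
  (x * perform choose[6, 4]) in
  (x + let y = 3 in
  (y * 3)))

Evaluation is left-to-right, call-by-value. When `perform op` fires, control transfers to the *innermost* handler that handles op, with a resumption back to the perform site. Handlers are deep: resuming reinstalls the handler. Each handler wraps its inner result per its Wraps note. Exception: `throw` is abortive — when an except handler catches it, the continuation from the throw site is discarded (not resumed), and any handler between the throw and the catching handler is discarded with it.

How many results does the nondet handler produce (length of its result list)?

Step-by-step:
choose[0, 3] @ H3
  branch[0] choose=0:
    emit(0) @ H2 ⇒ out+=0
    choose[6, 4] @ H3
      branch[0] choose=6:
        H0 returns (-75, ())
        H1 returns (-75, ())
        H2 returns [0, (-75, ())]
        H3 returns [[0, (-75, ())]]
      branch[1] choose=4:
        H0 returns (-53, ())
        H1 returns (-53, ())
        H2 returns [0, (-53, ())]
        H3 returns [[0, (-53, ())]]
  branch[1] choose=3:
    emit(3) @ H2 ⇒ out+=3
    choose[6, 4] @ H3
      branch[0] choose=6:
        H0 returns (-75, ())
        H1 returns (-75, ())
        H2 returns [3, (-75, ())]
        H3 returns [[3, (-75, ())]]
      branch[1] choose=4:
        H0 returns (-53, ())
        H1 returns (-53, ())
        H2 returns [3, (-53, ())]
        H3 returns [[3, (-53, ())]]
= [[0, (-75, ())], [0, (-53, ())], [3, (-75, ())], [3, (-53, ())]]

Answer: 4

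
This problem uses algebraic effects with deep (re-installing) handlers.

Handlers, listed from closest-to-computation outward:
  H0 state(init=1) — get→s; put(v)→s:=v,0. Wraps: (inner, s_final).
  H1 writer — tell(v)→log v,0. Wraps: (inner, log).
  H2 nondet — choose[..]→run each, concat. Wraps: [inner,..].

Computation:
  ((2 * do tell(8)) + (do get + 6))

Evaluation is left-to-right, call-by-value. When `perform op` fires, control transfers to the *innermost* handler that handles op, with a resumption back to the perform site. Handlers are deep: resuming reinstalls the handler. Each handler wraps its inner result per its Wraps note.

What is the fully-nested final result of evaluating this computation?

Answer: [((7, 1), (8))]

Step-by-step:
tell(8) @ H1 ⇒ log+=8
get @ H0 ⇒ 1
H0 returns (7, 1)
H1 returns ((7, 1), (8))
H2 returns [((7, 1), (8))]
= [((7, 1), (8))]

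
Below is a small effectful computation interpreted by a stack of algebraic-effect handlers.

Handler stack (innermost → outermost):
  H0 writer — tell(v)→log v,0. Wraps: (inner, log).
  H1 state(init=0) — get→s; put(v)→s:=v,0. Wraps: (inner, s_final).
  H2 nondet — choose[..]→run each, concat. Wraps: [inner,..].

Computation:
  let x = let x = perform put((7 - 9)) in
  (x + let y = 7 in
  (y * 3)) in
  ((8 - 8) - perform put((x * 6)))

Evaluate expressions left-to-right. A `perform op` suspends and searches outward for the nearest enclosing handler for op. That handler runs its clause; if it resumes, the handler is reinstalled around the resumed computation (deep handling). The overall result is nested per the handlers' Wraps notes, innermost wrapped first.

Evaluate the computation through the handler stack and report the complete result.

Answer: [((0, ()), 126)]

Evaluation trace:
put(-2) @ H1 ⇒ s:=-2
put(126) @ H1 ⇒ s:=126
H0 returns (0, ())
H1 returns ((0, ()), 126)
H2 returns [((0, ()), 126)]
= [((0, ()), 126)]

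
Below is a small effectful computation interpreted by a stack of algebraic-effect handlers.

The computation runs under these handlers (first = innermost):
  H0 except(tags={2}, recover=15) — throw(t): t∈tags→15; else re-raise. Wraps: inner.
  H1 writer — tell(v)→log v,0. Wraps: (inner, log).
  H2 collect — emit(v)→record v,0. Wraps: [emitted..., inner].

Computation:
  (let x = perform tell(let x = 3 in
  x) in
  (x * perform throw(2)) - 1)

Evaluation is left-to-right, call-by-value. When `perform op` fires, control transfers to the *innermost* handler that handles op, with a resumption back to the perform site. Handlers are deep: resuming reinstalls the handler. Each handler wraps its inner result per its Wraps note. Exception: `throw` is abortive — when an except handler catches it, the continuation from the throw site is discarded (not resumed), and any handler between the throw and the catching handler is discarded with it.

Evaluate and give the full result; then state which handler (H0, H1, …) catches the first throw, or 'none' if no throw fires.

Evaluation trace:
tell(3) @ H1 ⇒ log+=3
throw(2) @ H0 caught ⇒ 15
H1 returns (15, (3))
H2 returns [(15, (3))]
= [(15, (3))]

Answer: [(15, (3))] ; first throw caught by: H0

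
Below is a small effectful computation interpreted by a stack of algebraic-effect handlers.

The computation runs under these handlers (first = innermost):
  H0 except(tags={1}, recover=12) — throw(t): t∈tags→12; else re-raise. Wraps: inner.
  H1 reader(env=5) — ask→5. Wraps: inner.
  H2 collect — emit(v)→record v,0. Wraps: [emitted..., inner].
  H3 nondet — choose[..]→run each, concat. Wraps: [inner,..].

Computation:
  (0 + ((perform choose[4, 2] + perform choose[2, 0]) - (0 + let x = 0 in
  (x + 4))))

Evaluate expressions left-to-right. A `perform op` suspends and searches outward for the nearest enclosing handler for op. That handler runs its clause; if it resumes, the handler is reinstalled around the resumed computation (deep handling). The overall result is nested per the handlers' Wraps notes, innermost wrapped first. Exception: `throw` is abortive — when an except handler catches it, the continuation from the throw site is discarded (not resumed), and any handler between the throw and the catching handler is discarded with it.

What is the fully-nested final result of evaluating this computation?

Answer: [[2], [0], [0], [-2]]

Working:
choose[4, 2] @ H3
  branch[0] choose=4:
    choose[2, 0] @ H3
      branch[0] choose=2:
        H0 returns 2
        H1 returns 2
        H2 returns [2]
        H3 returns [[2]]
      branch[1] choose=0:
        H0 returns 0
        H1 returns 0
        H2 returns [0]
        H3 returns [[0]]
  branch[1] choose=2:
    choose[2, 0] @ H3
      branch[0] choose=2:
        H0 returns 0
        H1 returns 0
        H2 returns [0]
        H3 returns [[0]]
      branch[1] choose=0:
        H0 returns -2
        H1 returns -2
        H2 returns [-2]
        H3 returns [[-2]]
= [[2], [0], [0], [-2]]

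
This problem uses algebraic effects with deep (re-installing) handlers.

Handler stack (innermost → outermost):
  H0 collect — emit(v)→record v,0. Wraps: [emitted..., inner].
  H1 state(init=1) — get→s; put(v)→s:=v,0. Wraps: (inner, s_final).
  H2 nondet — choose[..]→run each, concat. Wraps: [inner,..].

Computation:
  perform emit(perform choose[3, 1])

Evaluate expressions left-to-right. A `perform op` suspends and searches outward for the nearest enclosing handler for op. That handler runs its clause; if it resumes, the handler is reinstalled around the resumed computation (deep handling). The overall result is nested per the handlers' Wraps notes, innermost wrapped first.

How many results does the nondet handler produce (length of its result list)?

Answer: 2

Working:
choose[3, 1] @ H2
  branch[0] choose=3:
    emit(3) @ H0 ⇒ out+=3
    H0 returns [3, 0]
    H1 returns ([3, 0], 1)
    H2 returns [([3, 0], 1)]
  branch[1] choose=1:
    emit(1) @ H0 ⇒ out+=1
    H0 returns [1, 0]
    H1 returns ([1, 0], 1)
    H2 returns [([1, 0], 1)]
= [([3, 0], 1), ([1, 0], 1)]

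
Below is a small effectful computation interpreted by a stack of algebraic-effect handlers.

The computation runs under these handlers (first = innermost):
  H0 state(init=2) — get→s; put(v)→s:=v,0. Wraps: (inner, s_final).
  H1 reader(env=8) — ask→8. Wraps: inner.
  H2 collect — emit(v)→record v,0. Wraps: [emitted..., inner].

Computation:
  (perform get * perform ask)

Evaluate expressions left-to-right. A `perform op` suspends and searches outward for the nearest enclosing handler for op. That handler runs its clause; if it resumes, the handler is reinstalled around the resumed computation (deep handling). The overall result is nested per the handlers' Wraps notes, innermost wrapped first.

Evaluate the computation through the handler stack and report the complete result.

Evaluation trace:
get @ H0 ⇒ 2
ask @ H1 ⇒ 8
H0 returns (16, 2)
H1 returns (16, 2)
H2 returns [(16, 2)]
= [(16, 2)]

Answer: [(16, 2)]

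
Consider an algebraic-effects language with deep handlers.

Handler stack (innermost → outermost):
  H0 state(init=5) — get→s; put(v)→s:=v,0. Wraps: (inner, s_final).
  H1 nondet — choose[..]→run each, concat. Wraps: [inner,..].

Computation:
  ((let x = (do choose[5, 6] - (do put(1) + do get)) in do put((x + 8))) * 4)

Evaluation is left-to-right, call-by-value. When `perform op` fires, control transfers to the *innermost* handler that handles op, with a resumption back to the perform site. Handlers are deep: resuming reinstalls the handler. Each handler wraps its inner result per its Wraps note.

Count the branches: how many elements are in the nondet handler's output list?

Evaluation trace:
choose[5, 6] @ H1
  branch[0] choose=5:
    put(1) @ H0 ⇒ s:=1
    get @ H0 ⇒ 1
    put(12) @ H0 ⇒ s:=12
    H0 returns (0, 12)
    H1 returns [(0, 12)]
  branch[1] choose=6:
    put(1) @ H0 ⇒ s:=1
    get @ H0 ⇒ 1
    put(13) @ H0 ⇒ s:=13
    H0 returns (0, 13)
    H1 returns [(0, 13)]
= [(0, 12), (0, 13)]

Answer: 2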